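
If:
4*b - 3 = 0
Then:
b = 3/4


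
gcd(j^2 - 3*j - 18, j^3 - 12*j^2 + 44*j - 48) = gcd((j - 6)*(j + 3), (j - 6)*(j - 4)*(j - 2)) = j - 6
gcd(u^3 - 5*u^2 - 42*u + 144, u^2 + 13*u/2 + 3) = u + 6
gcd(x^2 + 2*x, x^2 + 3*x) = x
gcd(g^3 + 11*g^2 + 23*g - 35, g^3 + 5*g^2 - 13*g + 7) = g^2 + 6*g - 7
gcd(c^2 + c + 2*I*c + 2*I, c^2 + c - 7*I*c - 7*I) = c + 1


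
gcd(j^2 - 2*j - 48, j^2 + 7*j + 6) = j + 6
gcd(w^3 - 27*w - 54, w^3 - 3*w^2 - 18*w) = w^2 - 3*w - 18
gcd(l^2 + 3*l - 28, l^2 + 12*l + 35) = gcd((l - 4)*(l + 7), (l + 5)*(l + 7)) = l + 7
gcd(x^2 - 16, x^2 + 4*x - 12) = 1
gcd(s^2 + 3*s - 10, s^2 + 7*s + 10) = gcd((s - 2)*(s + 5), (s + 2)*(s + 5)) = s + 5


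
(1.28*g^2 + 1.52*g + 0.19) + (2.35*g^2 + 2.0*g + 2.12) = 3.63*g^2 + 3.52*g + 2.31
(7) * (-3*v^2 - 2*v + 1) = -21*v^2 - 14*v + 7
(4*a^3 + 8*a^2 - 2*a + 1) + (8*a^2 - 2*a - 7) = 4*a^3 + 16*a^2 - 4*a - 6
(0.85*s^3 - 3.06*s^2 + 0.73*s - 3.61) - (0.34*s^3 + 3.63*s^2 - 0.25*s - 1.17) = 0.51*s^3 - 6.69*s^2 + 0.98*s - 2.44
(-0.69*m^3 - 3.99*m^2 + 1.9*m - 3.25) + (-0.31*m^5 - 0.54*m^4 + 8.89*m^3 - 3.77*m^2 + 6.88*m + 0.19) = -0.31*m^5 - 0.54*m^4 + 8.2*m^3 - 7.76*m^2 + 8.78*m - 3.06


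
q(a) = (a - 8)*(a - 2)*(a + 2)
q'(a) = (a - 8)*(a - 2) + (a - 8)*(a + 2) + (a - 2)*(a + 2)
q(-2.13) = -5.44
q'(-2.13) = 43.69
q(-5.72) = -394.02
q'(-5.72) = 185.68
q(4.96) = -62.63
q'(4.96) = -9.56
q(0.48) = 28.35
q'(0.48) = -10.99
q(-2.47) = -22.00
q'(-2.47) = 53.82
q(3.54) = -38.05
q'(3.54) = -23.05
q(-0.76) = 29.98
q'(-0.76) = 9.89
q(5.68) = -65.57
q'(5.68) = 1.91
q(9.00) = 77.00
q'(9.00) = 95.00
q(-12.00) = -2800.00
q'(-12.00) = 620.00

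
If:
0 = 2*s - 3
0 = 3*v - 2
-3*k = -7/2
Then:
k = 7/6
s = 3/2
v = 2/3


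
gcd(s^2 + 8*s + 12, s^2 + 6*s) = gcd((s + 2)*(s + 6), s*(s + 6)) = s + 6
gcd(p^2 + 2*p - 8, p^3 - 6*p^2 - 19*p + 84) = p + 4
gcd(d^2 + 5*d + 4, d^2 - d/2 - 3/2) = d + 1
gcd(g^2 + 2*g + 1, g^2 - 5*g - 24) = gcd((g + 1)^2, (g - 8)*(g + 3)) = 1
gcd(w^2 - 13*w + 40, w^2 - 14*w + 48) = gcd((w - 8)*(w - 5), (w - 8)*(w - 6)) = w - 8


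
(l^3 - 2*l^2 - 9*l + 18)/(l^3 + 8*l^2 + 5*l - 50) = (l^2 - 9)/(l^2 + 10*l + 25)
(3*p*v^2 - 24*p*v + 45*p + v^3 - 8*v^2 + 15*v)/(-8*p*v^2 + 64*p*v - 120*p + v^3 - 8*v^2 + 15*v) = (-3*p - v)/(8*p - v)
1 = 1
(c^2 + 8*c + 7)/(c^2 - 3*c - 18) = (c^2 + 8*c + 7)/(c^2 - 3*c - 18)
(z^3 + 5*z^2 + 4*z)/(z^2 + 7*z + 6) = z*(z + 4)/(z + 6)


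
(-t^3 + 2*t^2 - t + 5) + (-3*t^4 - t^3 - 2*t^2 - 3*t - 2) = -3*t^4 - 2*t^3 - 4*t + 3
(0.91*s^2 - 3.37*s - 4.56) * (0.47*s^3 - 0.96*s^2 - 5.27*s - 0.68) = 0.4277*s^5 - 2.4575*s^4 - 3.7037*s^3 + 21.5187*s^2 + 26.3228*s + 3.1008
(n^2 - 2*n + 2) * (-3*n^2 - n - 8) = -3*n^4 + 5*n^3 - 12*n^2 + 14*n - 16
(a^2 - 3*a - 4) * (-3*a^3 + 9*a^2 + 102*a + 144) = -3*a^5 + 18*a^4 + 87*a^3 - 198*a^2 - 840*a - 576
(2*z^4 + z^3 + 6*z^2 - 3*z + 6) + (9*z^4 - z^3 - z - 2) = 11*z^4 + 6*z^2 - 4*z + 4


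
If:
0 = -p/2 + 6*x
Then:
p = 12*x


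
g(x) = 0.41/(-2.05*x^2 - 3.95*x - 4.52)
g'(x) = 0.41*(4.1*x + 3.95)/(-2.05*x^2 - 3.95*x - 4.52)^2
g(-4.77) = -0.01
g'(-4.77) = -0.01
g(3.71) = -0.01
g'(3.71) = 0.00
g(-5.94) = -0.01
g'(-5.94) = -0.00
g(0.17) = -0.08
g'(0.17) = 0.07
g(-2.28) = -0.07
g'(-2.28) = -0.06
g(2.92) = -0.01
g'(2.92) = 0.01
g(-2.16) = -0.07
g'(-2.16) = -0.07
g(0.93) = -0.04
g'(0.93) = 0.03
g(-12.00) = -0.00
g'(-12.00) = -0.00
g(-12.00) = -0.00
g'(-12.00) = -0.00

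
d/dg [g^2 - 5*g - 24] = 2*g - 5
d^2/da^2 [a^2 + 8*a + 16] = 2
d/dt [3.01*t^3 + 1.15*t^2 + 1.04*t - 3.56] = 9.03*t^2 + 2.3*t + 1.04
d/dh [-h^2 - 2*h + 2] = -2*h - 2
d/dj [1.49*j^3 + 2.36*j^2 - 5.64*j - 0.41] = 4.47*j^2 + 4.72*j - 5.64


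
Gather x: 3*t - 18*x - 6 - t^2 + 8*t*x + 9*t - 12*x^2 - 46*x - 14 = -t^2 + 12*t - 12*x^2 + x*(8*t - 64) - 20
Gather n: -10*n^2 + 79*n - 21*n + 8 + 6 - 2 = -10*n^2 + 58*n + 12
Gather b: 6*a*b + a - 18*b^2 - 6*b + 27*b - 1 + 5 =a - 18*b^2 + b*(6*a + 21) + 4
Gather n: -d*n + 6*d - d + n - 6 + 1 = 5*d + n*(1 - d) - 5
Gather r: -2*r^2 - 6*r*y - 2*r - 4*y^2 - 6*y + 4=-2*r^2 + r*(-6*y - 2) - 4*y^2 - 6*y + 4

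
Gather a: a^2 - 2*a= a^2 - 2*a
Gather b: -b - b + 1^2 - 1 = -2*b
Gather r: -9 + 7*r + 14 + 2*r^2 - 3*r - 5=2*r^2 + 4*r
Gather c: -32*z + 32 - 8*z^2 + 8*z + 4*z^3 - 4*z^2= 4*z^3 - 12*z^2 - 24*z + 32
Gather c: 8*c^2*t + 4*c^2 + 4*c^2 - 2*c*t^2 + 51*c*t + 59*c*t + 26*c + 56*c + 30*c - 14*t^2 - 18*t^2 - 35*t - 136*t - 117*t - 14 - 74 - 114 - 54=c^2*(8*t + 8) + c*(-2*t^2 + 110*t + 112) - 32*t^2 - 288*t - 256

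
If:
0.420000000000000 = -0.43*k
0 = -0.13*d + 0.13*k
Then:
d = -0.98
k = -0.98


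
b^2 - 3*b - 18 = (b - 6)*(b + 3)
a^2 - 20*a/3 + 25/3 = (a - 5)*(a - 5/3)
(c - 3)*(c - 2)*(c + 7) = c^3 + 2*c^2 - 29*c + 42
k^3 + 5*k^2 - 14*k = k*(k - 2)*(k + 7)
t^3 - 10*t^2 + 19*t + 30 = (t - 6)*(t - 5)*(t + 1)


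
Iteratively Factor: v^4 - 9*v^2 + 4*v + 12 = (v - 2)*(v^3 + 2*v^2 - 5*v - 6) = (v - 2)*(v + 1)*(v^2 + v - 6) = (v - 2)^2*(v + 1)*(v + 3)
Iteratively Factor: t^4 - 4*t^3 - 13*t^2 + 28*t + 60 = (t - 3)*(t^3 - t^2 - 16*t - 20) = (t - 3)*(t + 2)*(t^2 - 3*t - 10) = (t - 3)*(t + 2)^2*(t - 5)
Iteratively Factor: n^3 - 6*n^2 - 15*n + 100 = (n - 5)*(n^2 - n - 20) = (n - 5)*(n + 4)*(n - 5)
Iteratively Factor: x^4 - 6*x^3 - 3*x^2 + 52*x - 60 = (x - 2)*(x^3 - 4*x^2 - 11*x + 30) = (x - 2)*(x + 3)*(x^2 - 7*x + 10) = (x - 2)^2*(x + 3)*(x - 5)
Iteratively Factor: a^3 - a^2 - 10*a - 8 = (a - 4)*(a^2 + 3*a + 2) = (a - 4)*(a + 1)*(a + 2)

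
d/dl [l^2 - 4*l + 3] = 2*l - 4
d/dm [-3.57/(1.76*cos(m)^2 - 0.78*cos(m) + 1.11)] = (2.7846 - 12.5664*cos(m))*sin(m)/(1.76*cos(m)^2 - 0.78*cos(m) + 1.11)^2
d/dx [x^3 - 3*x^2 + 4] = 3*x*(x - 2)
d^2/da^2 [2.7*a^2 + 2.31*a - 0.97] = 5.40000000000000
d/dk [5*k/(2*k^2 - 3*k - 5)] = 5*(-2*k^2 - 5)/(4*k^4 - 12*k^3 - 11*k^2 + 30*k + 25)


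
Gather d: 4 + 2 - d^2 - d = -d^2 - d + 6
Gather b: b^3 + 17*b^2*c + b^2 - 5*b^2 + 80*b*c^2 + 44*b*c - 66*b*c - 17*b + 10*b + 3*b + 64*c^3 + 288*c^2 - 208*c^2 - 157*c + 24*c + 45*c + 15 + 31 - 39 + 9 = b^3 + b^2*(17*c - 4) + b*(80*c^2 - 22*c - 4) + 64*c^3 + 80*c^2 - 88*c + 16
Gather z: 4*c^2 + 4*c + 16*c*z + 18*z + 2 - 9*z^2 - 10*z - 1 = 4*c^2 + 4*c - 9*z^2 + z*(16*c + 8) + 1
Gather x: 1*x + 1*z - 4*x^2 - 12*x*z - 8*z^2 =-4*x^2 + x*(1 - 12*z) - 8*z^2 + z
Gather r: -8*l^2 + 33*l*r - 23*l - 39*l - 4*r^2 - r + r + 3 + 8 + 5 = -8*l^2 + 33*l*r - 62*l - 4*r^2 + 16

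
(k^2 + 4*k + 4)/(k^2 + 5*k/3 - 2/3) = 3*(k + 2)/(3*k - 1)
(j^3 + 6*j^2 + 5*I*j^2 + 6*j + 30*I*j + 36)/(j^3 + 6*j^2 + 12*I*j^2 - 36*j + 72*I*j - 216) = (j - I)/(j + 6*I)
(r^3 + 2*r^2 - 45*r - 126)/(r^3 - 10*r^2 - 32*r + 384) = (r^2 - 4*r - 21)/(r^2 - 16*r + 64)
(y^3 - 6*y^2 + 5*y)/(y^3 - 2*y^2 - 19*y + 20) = y/(y + 4)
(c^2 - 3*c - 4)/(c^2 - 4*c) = (c + 1)/c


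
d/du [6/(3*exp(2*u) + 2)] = -36*exp(2*u)/(3*exp(2*u) + 2)^2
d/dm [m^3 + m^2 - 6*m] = 3*m^2 + 2*m - 6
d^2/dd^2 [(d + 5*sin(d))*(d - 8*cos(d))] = -5*d*sin(d) + 8*d*cos(d) + 16*sin(d) + 80*sin(2*d) + 10*cos(d) + 2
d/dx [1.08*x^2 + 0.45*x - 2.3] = 2.16*x + 0.45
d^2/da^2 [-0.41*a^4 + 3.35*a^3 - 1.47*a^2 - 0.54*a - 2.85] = -4.92*a^2 + 20.1*a - 2.94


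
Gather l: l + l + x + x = 2*l + 2*x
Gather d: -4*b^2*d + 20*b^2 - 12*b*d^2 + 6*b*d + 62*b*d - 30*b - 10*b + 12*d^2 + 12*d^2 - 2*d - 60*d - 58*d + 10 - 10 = 20*b^2 - 40*b + d^2*(24 - 12*b) + d*(-4*b^2 + 68*b - 120)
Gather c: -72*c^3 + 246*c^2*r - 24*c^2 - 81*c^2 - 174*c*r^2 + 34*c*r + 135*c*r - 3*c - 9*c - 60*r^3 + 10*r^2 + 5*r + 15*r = -72*c^3 + c^2*(246*r - 105) + c*(-174*r^2 + 169*r - 12) - 60*r^3 + 10*r^2 + 20*r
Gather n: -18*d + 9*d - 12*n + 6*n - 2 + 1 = -9*d - 6*n - 1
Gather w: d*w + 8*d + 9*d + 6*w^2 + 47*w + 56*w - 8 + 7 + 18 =17*d + 6*w^2 + w*(d + 103) + 17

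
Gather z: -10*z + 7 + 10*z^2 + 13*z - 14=10*z^2 + 3*z - 7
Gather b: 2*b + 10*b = 12*b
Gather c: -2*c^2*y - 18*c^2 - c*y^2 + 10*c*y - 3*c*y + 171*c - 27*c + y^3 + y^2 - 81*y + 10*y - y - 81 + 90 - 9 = c^2*(-2*y - 18) + c*(-y^2 + 7*y + 144) + y^3 + y^2 - 72*y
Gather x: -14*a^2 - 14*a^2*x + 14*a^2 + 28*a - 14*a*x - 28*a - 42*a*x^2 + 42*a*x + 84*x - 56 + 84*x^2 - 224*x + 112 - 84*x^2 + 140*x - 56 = -42*a*x^2 + x*(-14*a^2 + 28*a)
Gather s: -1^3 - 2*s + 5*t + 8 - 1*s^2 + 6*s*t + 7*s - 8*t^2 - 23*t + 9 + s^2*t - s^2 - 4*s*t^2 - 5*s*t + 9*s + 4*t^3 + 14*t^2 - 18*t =s^2*(t - 2) + s*(-4*t^2 + t + 14) + 4*t^3 + 6*t^2 - 36*t + 16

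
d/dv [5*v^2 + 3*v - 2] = 10*v + 3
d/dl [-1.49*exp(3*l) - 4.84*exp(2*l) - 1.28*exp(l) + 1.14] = (-4.47*exp(2*l) - 9.68*exp(l) - 1.28)*exp(l)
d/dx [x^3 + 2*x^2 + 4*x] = 3*x^2 + 4*x + 4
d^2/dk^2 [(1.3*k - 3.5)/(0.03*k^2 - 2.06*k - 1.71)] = ((5.566 - 0.234*k)*(-0.03*k^2 + 2.06*k + 1.71) - (0.06*k - 2.06)*(0.12*k - 4.12)*(1.3*k - 3.5))/(-0.03*k^2 + 2.06*k + 1.71)^3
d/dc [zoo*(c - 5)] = zoo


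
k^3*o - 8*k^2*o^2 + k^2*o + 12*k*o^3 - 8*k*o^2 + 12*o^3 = (k - 6*o)*(k - 2*o)*(k*o + o)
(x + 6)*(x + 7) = x^2 + 13*x + 42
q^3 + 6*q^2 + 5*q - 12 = (q - 1)*(q + 3)*(q + 4)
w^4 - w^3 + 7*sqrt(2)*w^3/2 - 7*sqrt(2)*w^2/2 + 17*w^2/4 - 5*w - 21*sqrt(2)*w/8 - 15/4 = (w - 3/2)*(w + 1/2)*(w + sqrt(2))*(w + 5*sqrt(2)/2)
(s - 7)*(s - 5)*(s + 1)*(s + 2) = s^4 - 9*s^3 + s^2 + 81*s + 70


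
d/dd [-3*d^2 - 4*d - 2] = -6*d - 4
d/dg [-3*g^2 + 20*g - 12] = 20 - 6*g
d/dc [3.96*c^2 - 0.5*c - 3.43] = 7.92*c - 0.5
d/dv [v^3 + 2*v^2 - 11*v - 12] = 3*v^2 + 4*v - 11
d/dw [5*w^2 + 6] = 10*w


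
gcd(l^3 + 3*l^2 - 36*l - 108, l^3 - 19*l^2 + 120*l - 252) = l - 6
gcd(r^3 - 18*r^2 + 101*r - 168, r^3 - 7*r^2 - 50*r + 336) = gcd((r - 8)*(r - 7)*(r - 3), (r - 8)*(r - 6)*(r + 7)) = r - 8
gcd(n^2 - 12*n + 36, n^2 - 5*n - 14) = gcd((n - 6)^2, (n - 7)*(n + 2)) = 1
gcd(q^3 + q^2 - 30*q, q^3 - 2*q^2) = q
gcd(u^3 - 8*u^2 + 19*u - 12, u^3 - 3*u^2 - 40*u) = 1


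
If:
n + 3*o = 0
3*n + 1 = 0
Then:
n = -1/3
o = 1/9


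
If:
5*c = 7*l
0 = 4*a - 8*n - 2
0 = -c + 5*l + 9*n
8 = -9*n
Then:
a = -23/18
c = 28/9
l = 20/9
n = -8/9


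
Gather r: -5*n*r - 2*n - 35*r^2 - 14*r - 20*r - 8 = -2*n - 35*r^2 + r*(-5*n - 34) - 8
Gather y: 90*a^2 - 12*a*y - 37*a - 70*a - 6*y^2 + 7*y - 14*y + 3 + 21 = 90*a^2 - 107*a - 6*y^2 + y*(-12*a - 7) + 24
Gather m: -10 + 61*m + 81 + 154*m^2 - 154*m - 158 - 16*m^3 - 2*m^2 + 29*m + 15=-16*m^3 + 152*m^2 - 64*m - 72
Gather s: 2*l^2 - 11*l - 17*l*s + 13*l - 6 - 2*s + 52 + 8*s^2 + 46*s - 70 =2*l^2 + 2*l + 8*s^2 + s*(44 - 17*l) - 24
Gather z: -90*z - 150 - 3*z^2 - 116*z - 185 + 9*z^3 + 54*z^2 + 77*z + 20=9*z^3 + 51*z^2 - 129*z - 315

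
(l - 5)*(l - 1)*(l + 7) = l^3 + l^2 - 37*l + 35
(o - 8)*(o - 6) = o^2 - 14*o + 48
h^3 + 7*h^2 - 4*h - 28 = (h - 2)*(h + 2)*(h + 7)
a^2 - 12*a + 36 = (a - 6)^2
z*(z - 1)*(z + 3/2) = z^3 + z^2/2 - 3*z/2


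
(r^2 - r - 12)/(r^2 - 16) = (r + 3)/(r + 4)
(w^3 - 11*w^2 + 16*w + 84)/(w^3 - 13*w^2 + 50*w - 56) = (w^2 - 4*w - 12)/(w^2 - 6*w + 8)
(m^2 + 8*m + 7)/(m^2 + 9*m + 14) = (m + 1)/(m + 2)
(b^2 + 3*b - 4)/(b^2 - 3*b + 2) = (b + 4)/(b - 2)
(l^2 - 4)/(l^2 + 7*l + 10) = (l - 2)/(l + 5)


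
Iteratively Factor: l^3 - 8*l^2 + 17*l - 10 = (l - 1)*(l^2 - 7*l + 10) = (l - 2)*(l - 1)*(l - 5)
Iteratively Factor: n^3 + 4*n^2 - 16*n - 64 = (n + 4)*(n^2 - 16) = (n + 4)^2*(n - 4)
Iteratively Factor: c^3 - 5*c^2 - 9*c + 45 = (c - 3)*(c^2 - 2*c - 15) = (c - 5)*(c - 3)*(c + 3)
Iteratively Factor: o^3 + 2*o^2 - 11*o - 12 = (o - 3)*(o^2 + 5*o + 4) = (o - 3)*(o + 1)*(o + 4)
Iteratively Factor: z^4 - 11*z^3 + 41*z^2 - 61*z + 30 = (z - 3)*(z^3 - 8*z^2 + 17*z - 10) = (z - 3)*(z - 2)*(z^2 - 6*z + 5) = (z - 3)*(z - 2)*(z - 1)*(z - 5)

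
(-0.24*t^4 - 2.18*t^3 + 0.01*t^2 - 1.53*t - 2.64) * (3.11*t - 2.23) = -0.7464*t^5 - 6.2446*t^4 + 4.8925*t^3 - 4.7806*t^2 - 4.7985*t + 5.8872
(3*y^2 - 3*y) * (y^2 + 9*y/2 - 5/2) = 3*y^4 + 21*y^3/2 - 21*y^2 + 15*y/2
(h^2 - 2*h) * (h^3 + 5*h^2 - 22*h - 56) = h^5 + 3*h^4 - 32*h^3 - 12*h^2 + 112*h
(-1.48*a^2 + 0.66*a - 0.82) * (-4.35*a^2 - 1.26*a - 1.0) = 6.438*a^4 - 1.0062*a^3 + 4.2154*a^2 + 0.3732*a + 0.82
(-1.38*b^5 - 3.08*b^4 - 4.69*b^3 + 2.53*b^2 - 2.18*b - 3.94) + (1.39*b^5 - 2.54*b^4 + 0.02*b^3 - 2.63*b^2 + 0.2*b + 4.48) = 0.01*b^5 - 5.62*b^4 - 4.67*b^3 - 0.1*b^2 - 1.98*b + 0.54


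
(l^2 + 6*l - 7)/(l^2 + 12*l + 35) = (l - 1)/(l + 5)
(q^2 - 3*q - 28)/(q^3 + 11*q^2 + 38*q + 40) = (q - 7)/(q^2 + 7*q + 10)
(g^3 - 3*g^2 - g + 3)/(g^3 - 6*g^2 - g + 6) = (g - 3)/(g - 6)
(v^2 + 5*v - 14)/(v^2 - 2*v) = (v + 7)/v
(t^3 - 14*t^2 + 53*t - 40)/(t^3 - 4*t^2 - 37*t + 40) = (t - 5)/(t + 5)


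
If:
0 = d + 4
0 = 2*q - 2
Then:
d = -4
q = 1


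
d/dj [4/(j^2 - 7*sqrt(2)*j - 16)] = 4*(-2*j + 7*sqrt(2))/(-j^2 + 7*sqrt(2)*j + 16)^2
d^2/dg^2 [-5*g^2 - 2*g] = -10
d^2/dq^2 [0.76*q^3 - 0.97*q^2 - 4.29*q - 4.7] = 4.56*q - 1.94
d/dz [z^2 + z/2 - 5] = 2*z + 1/2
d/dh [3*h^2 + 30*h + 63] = 6*h + 30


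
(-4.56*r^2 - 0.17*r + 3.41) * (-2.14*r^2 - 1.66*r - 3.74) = 9.7584*r^4 + 7.9334*r^3 + 10.0392*r^2 - 5.0248*r - 12.7534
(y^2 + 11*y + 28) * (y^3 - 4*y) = y^5 + 11*y^4 + 24*y^3 - 44*y^2 - 112*y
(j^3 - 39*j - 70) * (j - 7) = j^4 - 7*j^3 - 39*j^2 + 203*j + 490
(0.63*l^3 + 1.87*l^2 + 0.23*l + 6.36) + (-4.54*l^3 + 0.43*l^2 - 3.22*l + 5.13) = -3.91*l^3 + 2.3*l^2 - 2.99*l + 11.49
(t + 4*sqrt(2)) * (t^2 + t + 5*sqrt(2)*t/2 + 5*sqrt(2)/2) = t^3 + t^2 + 13*sqrt(2)*t^2/2 + 13*sqrt(2)*t/2 + 20*t + 20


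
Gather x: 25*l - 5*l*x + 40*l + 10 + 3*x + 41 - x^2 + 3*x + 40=65*l - x^2 + x*(6 - 5*l) + 91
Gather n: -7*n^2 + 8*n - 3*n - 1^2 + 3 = -7*n^2 + 5*n + 2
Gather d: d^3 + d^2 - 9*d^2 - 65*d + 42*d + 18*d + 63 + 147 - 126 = d^3 - 8*d^2 - 5*d + 84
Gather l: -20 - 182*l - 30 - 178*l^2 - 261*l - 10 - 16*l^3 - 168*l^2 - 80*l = -16*l^3 - 346*l^2 - 523*l - 60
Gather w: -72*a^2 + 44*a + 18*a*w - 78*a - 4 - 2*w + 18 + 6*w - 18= -72*a^2 - 34*a + w*(18*a + 4) - 4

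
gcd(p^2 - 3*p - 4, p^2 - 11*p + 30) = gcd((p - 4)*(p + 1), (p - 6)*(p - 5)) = 1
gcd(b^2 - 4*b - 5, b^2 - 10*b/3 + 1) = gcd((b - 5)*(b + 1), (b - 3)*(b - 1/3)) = 1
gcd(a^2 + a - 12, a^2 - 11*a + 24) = a - 3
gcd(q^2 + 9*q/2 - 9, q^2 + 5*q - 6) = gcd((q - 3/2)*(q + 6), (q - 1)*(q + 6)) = q + 6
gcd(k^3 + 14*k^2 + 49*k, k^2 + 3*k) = k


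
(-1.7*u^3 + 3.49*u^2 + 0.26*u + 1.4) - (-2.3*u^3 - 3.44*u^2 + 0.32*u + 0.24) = 0.6*u^3 + 6.93*u^2 - 0.06*u + 1.16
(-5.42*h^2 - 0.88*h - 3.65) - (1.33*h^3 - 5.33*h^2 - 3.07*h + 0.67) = -1.33*h^3 - 0.0899999999999999*h^2 + 2.19*h - 4.32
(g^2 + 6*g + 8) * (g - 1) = g^3 + 5*g^2 + 2*g - 8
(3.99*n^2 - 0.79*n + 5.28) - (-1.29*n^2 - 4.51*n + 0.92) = 5.28*n^2 + 3.72*n + 4.36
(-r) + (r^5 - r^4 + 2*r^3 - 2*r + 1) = r^5 - r^4 + 2*r^3 - 3*r + 1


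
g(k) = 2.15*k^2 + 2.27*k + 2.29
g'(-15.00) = -62.23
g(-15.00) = 451.99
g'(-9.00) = -36.43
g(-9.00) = 156.01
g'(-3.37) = -12.22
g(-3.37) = 19.06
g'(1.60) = 9.15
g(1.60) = 11.43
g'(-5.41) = -20.99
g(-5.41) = 52.94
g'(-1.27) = -3.19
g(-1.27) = 2.87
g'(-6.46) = -25.51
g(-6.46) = 77.35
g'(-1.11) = -2.50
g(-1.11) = 2.42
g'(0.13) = 2.83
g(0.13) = 2.62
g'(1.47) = 8.59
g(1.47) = 10.27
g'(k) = 4.3*k + 2.27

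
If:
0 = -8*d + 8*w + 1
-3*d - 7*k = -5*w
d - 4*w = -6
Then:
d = 13/6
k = 89/168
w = 49/24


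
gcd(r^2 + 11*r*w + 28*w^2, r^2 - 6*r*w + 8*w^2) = 1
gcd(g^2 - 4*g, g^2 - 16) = g - 4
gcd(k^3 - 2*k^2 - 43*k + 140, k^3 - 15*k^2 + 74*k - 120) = k^2 - 9*k + 20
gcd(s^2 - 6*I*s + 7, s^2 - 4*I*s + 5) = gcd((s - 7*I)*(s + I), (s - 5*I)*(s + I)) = s + I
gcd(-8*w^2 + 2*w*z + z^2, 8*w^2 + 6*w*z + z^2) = 4*w + z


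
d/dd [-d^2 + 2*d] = 2 - 2*d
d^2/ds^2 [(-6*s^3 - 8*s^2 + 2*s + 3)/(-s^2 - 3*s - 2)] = 2*(16*s^3 + 51*s^2 + 57*s + 23)/(s^6 + 9*s^5 + 33*s^4 + 63*s^3 + 66*s^2 + 36*s + 8)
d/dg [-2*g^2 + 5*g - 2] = 5 - 4*g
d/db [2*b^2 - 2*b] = 4*b - 2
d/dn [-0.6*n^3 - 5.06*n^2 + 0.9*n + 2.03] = -1.8*n^2 - 10.12*n + 0.9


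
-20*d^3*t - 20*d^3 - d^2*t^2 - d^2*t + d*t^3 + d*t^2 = (-5*d + t)*(4*d + t)*(d*t + d)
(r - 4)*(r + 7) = r^2 + 3*r - 28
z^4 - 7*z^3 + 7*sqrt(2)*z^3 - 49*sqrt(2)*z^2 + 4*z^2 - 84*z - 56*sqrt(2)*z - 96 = (z - 8)*(z + 1)*(z + sqrt(2))*(z + 6*sqrt(2))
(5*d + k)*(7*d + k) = 35*d^2 + 12*d*k + k^2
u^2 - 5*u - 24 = (u - 8)*(u + 3)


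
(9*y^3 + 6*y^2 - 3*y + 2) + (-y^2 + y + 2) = 9*y^3 + 5*y^2 - 2*y + 4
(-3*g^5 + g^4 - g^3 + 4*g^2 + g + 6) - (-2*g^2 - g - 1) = -3*g^5 + g^4 - g^3 + 6*g^2 + 2*g + 7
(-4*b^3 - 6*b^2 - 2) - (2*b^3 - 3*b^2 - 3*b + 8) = -6*b^3 - 3*b^2 + 3*b - 10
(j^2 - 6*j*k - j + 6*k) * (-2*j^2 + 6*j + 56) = -2*j^4 + 12*j^3*k + 8*j^3 - 48*j^2*k + 50*j^2 - 300*j*k - 56*j + 336*k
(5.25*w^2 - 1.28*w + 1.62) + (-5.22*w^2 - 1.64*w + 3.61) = 0.0300000000000002*w^2 - 2.92*w + 5.23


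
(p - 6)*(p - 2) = p^2 - 8*p + 12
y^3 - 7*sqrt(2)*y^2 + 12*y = y*(y - 6*sqrt(2))*(y - sqrt(2))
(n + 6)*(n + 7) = n^2 + 13*n + 42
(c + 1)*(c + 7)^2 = c^3 + 15*c^2 + 63*c + 49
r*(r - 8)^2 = r^3 - 16*r^2 + 64*r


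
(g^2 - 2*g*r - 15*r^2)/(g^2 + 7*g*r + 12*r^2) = (g - 5*r)/(g + 4*r)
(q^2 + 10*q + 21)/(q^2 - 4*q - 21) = (q + 7)/(q - 7)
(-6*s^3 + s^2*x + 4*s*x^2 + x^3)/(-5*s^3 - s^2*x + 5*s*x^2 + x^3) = (6*s^2 + 5*s*x + x^2)/(5*s^2 + 6*s*x + x^2)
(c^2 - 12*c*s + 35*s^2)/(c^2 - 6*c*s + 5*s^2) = (-c + 7*s)/(-c + s)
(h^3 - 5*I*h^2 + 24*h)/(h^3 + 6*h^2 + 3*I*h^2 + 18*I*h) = (h - 8*I)/(h + 6)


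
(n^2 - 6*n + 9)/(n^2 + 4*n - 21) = (n - 3)/(n + 7)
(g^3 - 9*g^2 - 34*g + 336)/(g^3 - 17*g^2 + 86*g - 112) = (g + 6)/(g - 2)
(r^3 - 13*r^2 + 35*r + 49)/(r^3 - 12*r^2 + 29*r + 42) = (r - 7)/(r - 6)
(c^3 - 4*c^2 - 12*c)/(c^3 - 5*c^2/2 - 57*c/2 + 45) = 2*c*(c + 2)/(2*c^2 + 7*c - 15)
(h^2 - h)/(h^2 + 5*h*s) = (h - 1)/(h + 5*s)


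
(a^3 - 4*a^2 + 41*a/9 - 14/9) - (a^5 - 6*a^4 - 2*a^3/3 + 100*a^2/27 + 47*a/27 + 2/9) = -a^5 + 6*a^4 + 5*a^3/3 - 208*a^2/27 + 76*a/27 - 16/9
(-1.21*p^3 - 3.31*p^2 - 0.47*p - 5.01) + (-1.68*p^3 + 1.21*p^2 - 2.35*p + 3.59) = -2.89*p^3 - 2.1*p^2 - 2.82*p - 1.42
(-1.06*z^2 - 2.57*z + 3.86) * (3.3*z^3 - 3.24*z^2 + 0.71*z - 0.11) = -3.498*z^5 - 5.0466*z^4 + 20.3122*z^3 - 14.2145*z^2 + 3.0233*z - 0.4246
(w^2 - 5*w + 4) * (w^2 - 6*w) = w^4 - 11*w^3 + 34*w^2 - 24*w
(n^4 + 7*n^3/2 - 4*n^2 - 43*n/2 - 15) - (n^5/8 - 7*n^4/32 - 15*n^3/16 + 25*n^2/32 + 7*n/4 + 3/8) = -n^5/8 + 39*n^4/32 + 71*n^3/16 - 153*n^2/32 - 93*n/4 - 123/8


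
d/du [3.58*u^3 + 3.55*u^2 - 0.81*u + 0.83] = 10.74*u^2 + 7.1*u - 0.81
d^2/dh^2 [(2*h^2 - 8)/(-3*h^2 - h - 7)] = 12*(h^3 + 57*h^2 + 12*h - 43)/(27*h^6 + 27*h^5 + 198*h^4 + 127*h^3 + 462*h^2 + 147*h + 343)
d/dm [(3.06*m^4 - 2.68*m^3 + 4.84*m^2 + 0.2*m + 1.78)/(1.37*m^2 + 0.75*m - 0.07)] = (8.3844*m^5 + 3.2134*m^4 - 4.8768*m^3 + 3.9188*m^2 - 5.5548*m - 1.349)/(1.8769*m^4 + 2.055*m^3 + 0.3707*m^2 - 0.105*m + 0.0049)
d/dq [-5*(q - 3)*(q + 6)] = -10*q - 15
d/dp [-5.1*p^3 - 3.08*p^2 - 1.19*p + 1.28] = -15.3*p^2 - 6.16*p - 1.19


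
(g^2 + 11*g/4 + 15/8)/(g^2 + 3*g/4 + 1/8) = (8*g^2 + 22*g + 15)/(8*g^2 + 6*g + 1)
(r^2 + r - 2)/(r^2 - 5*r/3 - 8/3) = 3*(-r^2 - r + 2)/(-3*r^2 + 5*r + 8)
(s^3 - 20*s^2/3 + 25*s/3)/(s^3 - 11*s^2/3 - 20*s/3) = (3*s - 5)/(3*s + 4)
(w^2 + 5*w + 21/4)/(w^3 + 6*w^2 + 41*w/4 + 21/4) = 1/(w + 1)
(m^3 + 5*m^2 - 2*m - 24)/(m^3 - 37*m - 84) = (m - 2)/(m - 7)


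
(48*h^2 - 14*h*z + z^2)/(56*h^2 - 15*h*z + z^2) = (-6*h + z)/(-7*h + z)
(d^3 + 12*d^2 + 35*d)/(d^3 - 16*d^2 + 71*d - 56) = d*(d^2 + 12*d + 35)/(d^3 - 16*d^2 + 71*d - 56)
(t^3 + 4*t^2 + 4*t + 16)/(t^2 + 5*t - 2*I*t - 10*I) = (t^2 + 2*t*(2 + I) + 8*I)/(t + 5)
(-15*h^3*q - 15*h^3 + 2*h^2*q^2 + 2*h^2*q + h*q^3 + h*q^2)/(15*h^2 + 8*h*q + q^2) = h*(-3*h*q - 3*h + q^2 + q)/(3*h + q)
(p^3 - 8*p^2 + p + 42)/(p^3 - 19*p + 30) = (p^2 - 5*p - 14)/(p^2 + 3*p - 10)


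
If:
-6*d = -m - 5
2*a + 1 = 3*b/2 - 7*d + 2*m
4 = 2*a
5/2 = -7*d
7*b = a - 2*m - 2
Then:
No Solution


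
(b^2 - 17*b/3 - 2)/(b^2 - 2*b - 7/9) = 3*(b - 6)/(3*b - 7)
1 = 1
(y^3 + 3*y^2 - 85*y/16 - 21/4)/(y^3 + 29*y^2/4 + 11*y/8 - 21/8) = (4*y^2 + 9*y - 28)/(2*(2*y^2 + 13*y - 7))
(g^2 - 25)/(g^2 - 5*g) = (g + 5)/g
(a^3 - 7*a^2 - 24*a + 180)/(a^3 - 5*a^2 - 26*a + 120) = (a - 6)/(a - 4)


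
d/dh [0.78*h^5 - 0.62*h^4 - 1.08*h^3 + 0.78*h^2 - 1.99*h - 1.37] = 3.9*h^4 - 2.48*h^3 - 3.24*h^2 + 1.56*h - 1.99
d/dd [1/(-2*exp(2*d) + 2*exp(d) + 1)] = (4*exp(d) - 2)*exp(d)/(-2*exp(2*d) + 2*exp(d) + 1)^2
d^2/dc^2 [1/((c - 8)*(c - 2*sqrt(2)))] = 2*((c - 8)^2 + (c - 8)*(c - 2*sqrt(2)) + (c - 2*sqrt(2))^2)/((c - 8)^3*(c - 2*sqrt(2))^3)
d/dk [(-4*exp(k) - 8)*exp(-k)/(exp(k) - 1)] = 4*(exp(2*k) + 4*exp(k) - 2)*exp(-k)/(exp(2*k) - 2*exp(k) + 1)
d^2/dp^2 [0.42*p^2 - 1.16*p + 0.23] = 0.840000000000000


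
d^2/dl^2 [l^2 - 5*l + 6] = 2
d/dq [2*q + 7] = 2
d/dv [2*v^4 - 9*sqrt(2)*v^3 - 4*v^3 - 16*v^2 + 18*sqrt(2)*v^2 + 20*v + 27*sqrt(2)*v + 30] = 8*v^3 - 27*sqrt(2)*v^2 - 12*v^2 - 32*v + 36*sqrt(2)*v + 20 + 27*sqrt(2)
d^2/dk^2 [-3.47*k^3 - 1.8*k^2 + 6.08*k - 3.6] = -20.82*k - 3.6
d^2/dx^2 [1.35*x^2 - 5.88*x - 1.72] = 2.70000000000000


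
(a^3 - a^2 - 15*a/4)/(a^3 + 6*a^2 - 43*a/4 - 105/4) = a/(a + 7)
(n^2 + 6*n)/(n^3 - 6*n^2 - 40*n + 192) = n/(n^2 - 12*n + 32)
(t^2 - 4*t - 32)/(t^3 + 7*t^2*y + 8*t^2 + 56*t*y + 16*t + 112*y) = (t - 8)/(t^2 + 7*t*y + 4*t + 28*y)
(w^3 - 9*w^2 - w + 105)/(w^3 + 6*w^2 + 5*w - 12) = (w^2 - 12*w + 35)/(w^2 + 3*w - 4)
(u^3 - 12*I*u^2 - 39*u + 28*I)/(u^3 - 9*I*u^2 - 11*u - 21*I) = (u^2 - 5*I*u - 4)/(u^2 - 2*I*u + 3)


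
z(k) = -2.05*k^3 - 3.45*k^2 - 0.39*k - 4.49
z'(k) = -6.15*k^2 - 6.9*k - 0.39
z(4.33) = -237.29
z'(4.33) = -145.57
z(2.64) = -67.28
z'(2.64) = -61.47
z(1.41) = -17.65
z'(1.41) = -22.35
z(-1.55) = -4.54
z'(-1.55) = -4.47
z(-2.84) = 15.75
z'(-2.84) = -30.40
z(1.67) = -24.31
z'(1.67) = -29.06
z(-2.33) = 3.62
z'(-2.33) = -17.70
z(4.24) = -224.43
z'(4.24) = -140.21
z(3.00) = -92.06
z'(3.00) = -76.44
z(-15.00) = 6143.86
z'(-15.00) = -1280.64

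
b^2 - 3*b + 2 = (b - 2)*(b - 1)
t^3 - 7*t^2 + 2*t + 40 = (t - 5)*(t - 4)*(t + 2)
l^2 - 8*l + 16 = (l - 4)^2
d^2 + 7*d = d*(d + 7)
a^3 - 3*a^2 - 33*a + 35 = (a - 7)*(a - 1)*(a + 5)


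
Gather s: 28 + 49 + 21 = 98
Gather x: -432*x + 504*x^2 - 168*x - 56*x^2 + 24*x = 448*x^2 - 576*x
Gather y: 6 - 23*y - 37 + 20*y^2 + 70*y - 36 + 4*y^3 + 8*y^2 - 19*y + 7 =4*y^3 + 28*y^2 + 28*y - 60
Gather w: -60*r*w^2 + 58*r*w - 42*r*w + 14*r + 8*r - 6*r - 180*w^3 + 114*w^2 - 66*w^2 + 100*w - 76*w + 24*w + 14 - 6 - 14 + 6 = 16*r - 180*w^3 + w^2*(48 - 60*r) + w*(16*r + 48)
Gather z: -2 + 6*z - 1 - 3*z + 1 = 3*z - 2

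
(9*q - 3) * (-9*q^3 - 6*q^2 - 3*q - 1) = -81*q^4 - 27*q^3 - 9*q^2 + 3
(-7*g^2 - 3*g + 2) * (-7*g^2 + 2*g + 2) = 49*g^4 + 7*g^3 - 34*g^2 - 2*g + 4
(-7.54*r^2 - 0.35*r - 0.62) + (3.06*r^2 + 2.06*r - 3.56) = -4.48*r^2 + 1.71*r - 4.18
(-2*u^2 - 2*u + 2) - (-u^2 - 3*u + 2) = -u^2 + u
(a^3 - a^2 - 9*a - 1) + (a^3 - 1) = 2*a^3 - a^2 - 9*a - 2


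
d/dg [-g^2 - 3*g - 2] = -2*g - 3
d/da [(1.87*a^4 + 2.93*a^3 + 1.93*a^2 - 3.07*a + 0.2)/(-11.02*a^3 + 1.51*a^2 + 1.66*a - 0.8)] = (-20.6074*a^6 + 5.64739999999999*a^5 + 35.0055*a^4 - 63.9192*a^3 + 7.4195*a^2 - 3.692*a + 2.124)/(121.4404*a^6 - 33.2804*a^5 - 34.3063*a^4 + 22.6452*a^3 + 0.339599999999999*a^2 - 2.656*a + 0.64)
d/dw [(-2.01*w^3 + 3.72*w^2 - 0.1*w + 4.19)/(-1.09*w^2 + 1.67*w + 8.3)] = (2.1909*w^4 - 6.7134*w^3 - 43.9456*w^2 + 70.8862*w - 7.8273)/(1.1881*w^4 - 3.6406*w^3 - 15.3051*w^2 + 27.722*w + 68.89)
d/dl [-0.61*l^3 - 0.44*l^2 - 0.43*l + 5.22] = -1.83*l^2 - 0.88*l - 0.43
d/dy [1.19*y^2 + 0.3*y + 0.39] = 2.38*y + 0.3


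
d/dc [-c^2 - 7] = -2*c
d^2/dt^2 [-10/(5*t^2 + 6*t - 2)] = 20*(25*t^2 + 30*t - 4*(5*t + 3)^2 - 10)/(5*t^2 + 6*t - 2)^3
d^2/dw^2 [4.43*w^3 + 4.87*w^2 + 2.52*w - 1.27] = 26.58*w + 9.74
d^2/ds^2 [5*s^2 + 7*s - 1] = 10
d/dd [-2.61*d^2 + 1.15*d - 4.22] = 1.15 - 5.22*d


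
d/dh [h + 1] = 1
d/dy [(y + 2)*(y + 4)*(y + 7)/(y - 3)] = 2*(y^3 + 2*y^2 - 39*y - 103)/(y^2 - 6*y + 9)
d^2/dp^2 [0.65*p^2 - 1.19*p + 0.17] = 1.30000000000000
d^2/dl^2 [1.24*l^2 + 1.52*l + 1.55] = 2.48000000000000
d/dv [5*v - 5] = 5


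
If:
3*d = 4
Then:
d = 4/3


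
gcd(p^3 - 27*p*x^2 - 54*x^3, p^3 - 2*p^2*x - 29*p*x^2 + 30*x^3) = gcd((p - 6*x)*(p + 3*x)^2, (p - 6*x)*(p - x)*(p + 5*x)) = -p + 6*x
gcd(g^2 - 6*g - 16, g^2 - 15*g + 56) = g - 8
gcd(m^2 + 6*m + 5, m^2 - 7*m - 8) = m + 1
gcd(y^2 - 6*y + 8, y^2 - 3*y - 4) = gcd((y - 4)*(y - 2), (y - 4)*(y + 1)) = y - 4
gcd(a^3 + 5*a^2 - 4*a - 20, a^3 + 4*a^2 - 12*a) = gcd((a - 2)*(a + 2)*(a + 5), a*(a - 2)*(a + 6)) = a - 2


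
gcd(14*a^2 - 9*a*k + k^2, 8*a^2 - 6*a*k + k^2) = 2*a - k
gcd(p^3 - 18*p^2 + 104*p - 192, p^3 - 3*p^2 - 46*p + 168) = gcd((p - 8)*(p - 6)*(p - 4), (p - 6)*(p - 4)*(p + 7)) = p^2 - 10*p + 24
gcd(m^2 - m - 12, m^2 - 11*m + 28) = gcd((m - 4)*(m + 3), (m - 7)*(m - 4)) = m - 4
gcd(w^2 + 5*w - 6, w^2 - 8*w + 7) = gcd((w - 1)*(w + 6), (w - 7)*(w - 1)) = w - 1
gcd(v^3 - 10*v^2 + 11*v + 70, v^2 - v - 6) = v + 2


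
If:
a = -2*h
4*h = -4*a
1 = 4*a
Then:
No Solution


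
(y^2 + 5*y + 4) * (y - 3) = y^3 + 2*y^2 - 11*y - 12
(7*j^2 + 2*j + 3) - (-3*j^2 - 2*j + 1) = 10*j^2 + 4*j + 2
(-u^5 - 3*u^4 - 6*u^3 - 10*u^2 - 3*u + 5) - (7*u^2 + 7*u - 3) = -u^5 - 3*u^4 - 6*u^3 - 17*u^2 - 10*u + 8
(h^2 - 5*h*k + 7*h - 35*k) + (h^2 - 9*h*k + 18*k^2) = 2*h^2 - 14*h*k + 7*h + 18*k^2 - 35*k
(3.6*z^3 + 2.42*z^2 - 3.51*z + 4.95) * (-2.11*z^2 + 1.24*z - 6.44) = -7.596*z^5 - 0.642199999999999*z^4 - 12.7771*z^3 - 30.3817*z^2 + 28.7424*z - 31.878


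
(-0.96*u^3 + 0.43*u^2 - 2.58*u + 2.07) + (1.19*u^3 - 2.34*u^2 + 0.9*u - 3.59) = 0.23*u^3 - 1.91*u^2 - 1.68*u - 1.52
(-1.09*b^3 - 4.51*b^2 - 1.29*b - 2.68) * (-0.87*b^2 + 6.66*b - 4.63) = 0.9483*b^5 - 3.3357*b^4 - 23.8676*b^3 + 14.6215*b^2 - 11.8761*b + 12.4084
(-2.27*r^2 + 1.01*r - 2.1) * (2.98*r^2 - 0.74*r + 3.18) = -6.7646*r^4 + 4.6896*r^3 - 14.224*r^2 + 4.7658*r - 6.678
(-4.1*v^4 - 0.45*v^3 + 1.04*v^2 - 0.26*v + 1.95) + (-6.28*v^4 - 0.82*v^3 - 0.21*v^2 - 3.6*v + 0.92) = -10.38*v^4 - 1.27*v^3 + 0.83*v^2 - 3.86*v + 2.87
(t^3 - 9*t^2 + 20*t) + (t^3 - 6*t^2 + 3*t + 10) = 2*t^3 - 15*t^2 + 23*t + 10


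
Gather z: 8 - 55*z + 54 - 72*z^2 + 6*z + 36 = -72*z^2 - 49*z + 98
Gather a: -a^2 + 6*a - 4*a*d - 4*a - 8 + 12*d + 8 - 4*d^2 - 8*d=-a^2 + a*(2 - 4*d) - 4*d^2 + 4*d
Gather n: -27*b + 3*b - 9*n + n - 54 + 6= -24*b - 8*n - 48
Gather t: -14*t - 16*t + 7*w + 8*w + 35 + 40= -30*t + 15*w + 75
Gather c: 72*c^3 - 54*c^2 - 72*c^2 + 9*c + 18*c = 72*c^3 - 126*c^2 + 27*c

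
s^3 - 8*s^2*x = s^2*(s - 8*x)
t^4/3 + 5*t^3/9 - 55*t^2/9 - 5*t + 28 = (t/3 + 1)*(t - 3)*(t - 7/3)*(t + 4)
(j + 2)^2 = j^2 + 4*j + 4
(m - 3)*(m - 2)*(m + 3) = m^3 - 2*m^2 - 9*m + 18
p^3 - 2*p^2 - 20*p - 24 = (p - 6)*(p + 2)^2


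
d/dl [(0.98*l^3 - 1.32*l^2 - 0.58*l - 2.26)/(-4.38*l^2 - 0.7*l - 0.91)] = (-4.2924*l^4 - 1.372*l^3 - 4.2918*l^2 - 17.3952*l - 1.0542)/(19.1844*l^4 + 6.132*l^3 + 8.4616*l^2 + 1.274*l + 0.8281)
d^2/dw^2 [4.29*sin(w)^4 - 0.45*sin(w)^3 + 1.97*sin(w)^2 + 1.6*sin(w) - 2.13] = -68.64*sin(w)^4 + 4.05*sin(w)^3 + 43.6*sin(w)^2 - 4.3*sin(w) + 3.94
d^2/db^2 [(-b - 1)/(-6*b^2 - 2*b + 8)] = ((b + 1)*(6*b + 1)^2 - (9*b + 4)*(3*b^2 + b - 4))/(3*b^2 + b - 4)^3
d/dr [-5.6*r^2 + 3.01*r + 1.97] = 3.01 - 11.2*r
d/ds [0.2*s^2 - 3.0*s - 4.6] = 0.4*s - 3.0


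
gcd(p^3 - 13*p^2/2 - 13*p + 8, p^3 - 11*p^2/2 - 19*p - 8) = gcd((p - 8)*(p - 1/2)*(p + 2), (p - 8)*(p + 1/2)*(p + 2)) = p^2 - 6*p - 16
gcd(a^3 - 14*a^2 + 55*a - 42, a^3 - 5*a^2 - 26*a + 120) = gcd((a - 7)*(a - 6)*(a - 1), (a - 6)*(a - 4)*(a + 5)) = a - 6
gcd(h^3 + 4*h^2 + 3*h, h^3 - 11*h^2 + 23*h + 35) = h + 1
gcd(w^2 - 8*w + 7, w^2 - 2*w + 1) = w - 1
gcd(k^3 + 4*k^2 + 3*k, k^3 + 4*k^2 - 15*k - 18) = k + 1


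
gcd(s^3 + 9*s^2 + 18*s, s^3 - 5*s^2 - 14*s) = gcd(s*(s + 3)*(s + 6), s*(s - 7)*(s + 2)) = s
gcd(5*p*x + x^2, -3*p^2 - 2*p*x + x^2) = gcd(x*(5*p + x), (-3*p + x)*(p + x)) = 1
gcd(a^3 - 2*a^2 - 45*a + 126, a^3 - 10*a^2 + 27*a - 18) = a^2 - 9*a + 18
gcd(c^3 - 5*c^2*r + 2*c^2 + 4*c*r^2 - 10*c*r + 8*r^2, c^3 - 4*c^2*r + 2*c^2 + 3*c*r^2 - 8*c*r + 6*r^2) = -c^2 + c*r - 2*c + 2*r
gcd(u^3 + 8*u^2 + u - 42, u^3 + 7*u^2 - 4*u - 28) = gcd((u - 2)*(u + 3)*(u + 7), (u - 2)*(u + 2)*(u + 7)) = u^2 + 5*u - 14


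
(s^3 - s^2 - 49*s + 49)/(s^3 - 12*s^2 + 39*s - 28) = (s + 7)/(s - 4)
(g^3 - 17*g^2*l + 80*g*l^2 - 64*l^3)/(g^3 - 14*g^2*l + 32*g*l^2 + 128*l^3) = (g - l)/(g + 2*l)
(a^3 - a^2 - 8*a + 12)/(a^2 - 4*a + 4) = a + 3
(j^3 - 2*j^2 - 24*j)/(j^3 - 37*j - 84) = j*(j - 6)/(j^2 - 4*j - 21)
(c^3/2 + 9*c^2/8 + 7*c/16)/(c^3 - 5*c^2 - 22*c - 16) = c*(8*c^2 + 18*c + 7)/(16*(c^3 - 5*c^2 - 22*c - 16))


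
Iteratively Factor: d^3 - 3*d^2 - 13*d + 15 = (d + 3)*(d^2 - 6*d + 5) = (d - 5)*(d + 3)*(d - 1)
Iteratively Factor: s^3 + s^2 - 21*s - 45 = (s + 3)*(s^2 - 2*s - 15) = (s - 5)*(s + 3)*(s + 3)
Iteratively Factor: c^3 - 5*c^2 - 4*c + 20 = (c - 2)*(c^2 - 3*c - 10) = (c - 5)*(c - 2)*(c + 2)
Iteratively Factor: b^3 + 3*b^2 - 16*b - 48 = (b + 3)*(b^2 - 16) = (b - 4)*(b + 3)*(b + 4)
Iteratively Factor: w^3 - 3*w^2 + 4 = (w + 1)*(w^2 - 4*w + 4) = (w - 2)*(w + 1)*(w - 2)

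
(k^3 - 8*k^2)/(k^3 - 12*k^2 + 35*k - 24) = k^2/(k^2 - 4*k + 3)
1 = 1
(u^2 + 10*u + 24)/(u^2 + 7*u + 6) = (u + 4)/(u + 1)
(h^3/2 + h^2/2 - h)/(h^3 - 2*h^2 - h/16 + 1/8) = 8*h*(h^2 + h - 2)/(16*h^3 - 32*h^2 - h + 2)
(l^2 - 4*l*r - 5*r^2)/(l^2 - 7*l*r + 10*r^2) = (-l - r)/(-l + 2*r)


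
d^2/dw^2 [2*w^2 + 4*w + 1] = 4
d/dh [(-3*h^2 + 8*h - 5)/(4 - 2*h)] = (3*h^2 - 12*h + 11)/(2*(h^2 - 4*h + 4))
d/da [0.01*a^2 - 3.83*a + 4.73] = 0.02*a - 3.83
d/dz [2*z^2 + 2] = 4*z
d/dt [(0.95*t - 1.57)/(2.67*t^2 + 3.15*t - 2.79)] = (-2.5365*t^2 + 8.3838*t + 2.295)/(7.1289*t^4 + 16.821*t^3 - 4.9761*t^2 - 17.577*t + 7.7841)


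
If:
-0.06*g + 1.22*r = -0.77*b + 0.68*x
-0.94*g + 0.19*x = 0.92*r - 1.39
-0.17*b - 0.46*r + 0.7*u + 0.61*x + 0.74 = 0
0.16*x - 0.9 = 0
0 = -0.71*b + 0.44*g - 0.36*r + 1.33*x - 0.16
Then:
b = 25.69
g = 14.71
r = -12.36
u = -7.84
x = 5.62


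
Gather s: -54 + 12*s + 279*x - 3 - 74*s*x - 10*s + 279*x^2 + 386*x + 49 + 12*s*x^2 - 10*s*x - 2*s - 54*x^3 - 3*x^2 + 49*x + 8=s*(12*x^2 - 84*x) - 54*x^3 + 276*x^2 + 714*x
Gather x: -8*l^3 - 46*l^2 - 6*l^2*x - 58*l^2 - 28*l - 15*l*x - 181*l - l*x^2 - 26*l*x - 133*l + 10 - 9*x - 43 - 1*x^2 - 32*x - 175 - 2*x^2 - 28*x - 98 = -8*l^3 - 104*l^2 - 342*l + x^2*(-l - 3) + x*(-6*l^2 - 41*l - 69) - 306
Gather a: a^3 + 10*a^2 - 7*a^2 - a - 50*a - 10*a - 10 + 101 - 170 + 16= a^3 + 3*a^2 - 61*a - 63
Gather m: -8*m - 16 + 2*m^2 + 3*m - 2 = 2*m^2 - 5*m - 18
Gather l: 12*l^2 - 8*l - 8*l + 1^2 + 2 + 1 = 12*l^2 - 16*l + 4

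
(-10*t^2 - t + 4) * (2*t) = -20*t^3 - 2*t^2 + 8*t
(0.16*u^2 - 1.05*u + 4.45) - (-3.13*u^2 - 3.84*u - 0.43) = 3.29*u^2 + 2.79*u + 4.88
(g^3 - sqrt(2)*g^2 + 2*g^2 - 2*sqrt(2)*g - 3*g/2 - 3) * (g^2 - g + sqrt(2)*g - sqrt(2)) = g^5 + g^4 - 11*g^3/2 - 7*g^2/2 - 3*sqrt(2)*g^2/2 - 3*sqrt(2)*g/2 + 7*g + 3*sqrt(2)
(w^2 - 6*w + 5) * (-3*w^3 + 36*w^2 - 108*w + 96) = -3*w^5 + 54*w^4 - 339*w^3 + 924*w^2 - 1116*w + 480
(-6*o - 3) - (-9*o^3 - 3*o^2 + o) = 9*o^3 + 3*o^2 - 7*o - 3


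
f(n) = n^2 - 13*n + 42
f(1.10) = 28.91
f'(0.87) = -11.26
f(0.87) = 31.45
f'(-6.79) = -26.58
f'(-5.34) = -23.68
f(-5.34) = 139.94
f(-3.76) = 105.02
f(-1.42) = 62.48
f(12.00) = 30.00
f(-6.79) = 176.37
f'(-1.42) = -15.84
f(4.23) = 4.90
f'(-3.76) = -20.52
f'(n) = 2*n - 13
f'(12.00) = 11.00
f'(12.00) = 11.00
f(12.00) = 30.00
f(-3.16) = 93.07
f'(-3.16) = -19.32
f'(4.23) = -4.54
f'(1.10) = -10.80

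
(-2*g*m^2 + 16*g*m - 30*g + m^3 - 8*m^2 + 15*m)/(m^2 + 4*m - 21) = (-2*g*m + 10*g + m^2 - 5*m)/(m + 7)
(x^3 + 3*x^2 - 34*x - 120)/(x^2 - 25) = (x^2 - 2*x - 24)/(x - 5)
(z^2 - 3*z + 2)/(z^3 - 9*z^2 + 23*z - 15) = (z - 2)/(z^2 - 8*z + 15)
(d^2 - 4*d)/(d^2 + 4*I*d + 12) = d*(d - 4)/(d^2 + 4*I*d + 12)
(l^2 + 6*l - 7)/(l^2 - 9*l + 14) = (l^2 + 6*l - 7)/(l^2 - 9*l + 14)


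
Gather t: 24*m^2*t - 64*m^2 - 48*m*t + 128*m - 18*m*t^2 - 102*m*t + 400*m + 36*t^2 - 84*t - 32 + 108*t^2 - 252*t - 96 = -64*m^2 + 528*m + t^2*(144 - 18*m) + t*(24*m^2 - 150*m - 336) - 128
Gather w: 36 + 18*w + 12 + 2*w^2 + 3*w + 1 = 2*w^2 + 21*w + 49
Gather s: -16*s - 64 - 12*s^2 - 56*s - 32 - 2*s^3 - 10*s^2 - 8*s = -2*s^3 - 22*s^2 - 80*s - 96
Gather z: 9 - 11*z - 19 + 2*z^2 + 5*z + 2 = 2*z^2 - 6*z - 8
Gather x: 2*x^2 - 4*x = 2*x^2 - 4*x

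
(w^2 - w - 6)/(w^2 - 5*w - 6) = (-w^2 + w + 6)/(-w^2 + 5*w + 6)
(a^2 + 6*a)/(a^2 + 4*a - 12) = a/(a - 2)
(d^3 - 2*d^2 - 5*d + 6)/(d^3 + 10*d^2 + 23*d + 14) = (d^2 - 4*d + 3)/(d^2 + 8*d + 7)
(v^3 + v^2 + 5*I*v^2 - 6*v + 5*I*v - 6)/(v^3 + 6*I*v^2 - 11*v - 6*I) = (v + 1)/(v + I)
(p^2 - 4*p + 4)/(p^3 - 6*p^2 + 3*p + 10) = (p - 2)/(p^2 - 4*p - 5)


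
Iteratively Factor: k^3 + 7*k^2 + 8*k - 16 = (k + 4)*(k^2 + 3*k - 4) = (k + 4)^2*(k - 1)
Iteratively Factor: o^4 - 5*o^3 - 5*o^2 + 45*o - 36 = (o - 4)*(o^3 - o^2 - 9*o + 9) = (o - 4)*(o - 1)*(o^2 - 9) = (o - 4)*(o - 1)*(o + 3)*(o - 3)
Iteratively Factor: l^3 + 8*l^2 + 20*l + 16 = (l + 2)*(l^2 + 6*l + 8) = (l + 2)*(l + 4)*(l + 2)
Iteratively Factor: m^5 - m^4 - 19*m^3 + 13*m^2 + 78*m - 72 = (m - 2)*(m^4 + m^3 - 17*m^2 - 21*m + 36) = (m - 2)*(m + 3)*(m^3 - 2*m^2 - 11*m + 12) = (m - 2)*(m - 1)*(m + 3)*(m^2 - m - 12) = (m - 4)*(m - 2)*(m - 1)*(m + 3)*(m + 3)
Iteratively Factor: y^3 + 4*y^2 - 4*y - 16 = (y + 4)*(y^2 - 4) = (y - 2)*(y + 4)*(y + 2)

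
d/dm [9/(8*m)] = -9/(8*m^2)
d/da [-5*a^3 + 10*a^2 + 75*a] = -15*a^2 + 20*a + 75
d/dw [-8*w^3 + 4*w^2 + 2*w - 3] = -24*w^2 + 8*w + 2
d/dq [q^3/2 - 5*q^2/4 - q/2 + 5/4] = 3*q^2/2 - 5*q/2 - 1/2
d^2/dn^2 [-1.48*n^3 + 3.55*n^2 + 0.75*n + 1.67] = 7.1 - 8.88*n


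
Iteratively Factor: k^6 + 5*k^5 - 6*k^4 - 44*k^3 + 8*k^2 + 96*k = (k)*(k^5 + 5*k^4 - 6*k^3 - 44*k^2 + 8*k + 96) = k*(k + 2)*(k^4 + 3*k^3 - 12*k^2 - 20*k + 48) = k*(k - 2)*(k + 2)*(k^3 + 5*k^2 - 2*k - 24) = k*(k - 2)*(k + 2)*(k + 3)*(k^2 + 2*k - 8) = k*(k - 2)^2*(k + 2)*(k + 3)*(k + 4)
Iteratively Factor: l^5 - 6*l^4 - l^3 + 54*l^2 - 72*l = (l + 3)*(l^4 - 9*l^3 + 26*l^2 - 24*l) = l*(l + 3)*(l^3 - 9*l^2 + 26*l - 24) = l*(l - 2)*(l + 3)*(l^2 - 7*l + 12) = l*(l - 4)*(l - 2)*(l + 3)*(l - 3)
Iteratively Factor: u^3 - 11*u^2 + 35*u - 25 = (u - 5)*(u^2 - 6*u + 5) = (u - 5)*(u - 1)*(u - 5)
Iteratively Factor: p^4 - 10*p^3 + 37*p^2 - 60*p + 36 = (p - 3)*(p^3 - 7*p^2 + 16*p - 12) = (p - 3)*(p - 2)*(p^2 - 5*p + 6) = (p - 3)*(p - 2)^2*(p - 3)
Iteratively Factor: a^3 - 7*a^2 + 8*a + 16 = (a - 4)*(a^2 - 3*a - 4) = (a - 4)*(a + 1)*(a - 4)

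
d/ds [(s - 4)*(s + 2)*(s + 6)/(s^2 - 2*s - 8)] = 1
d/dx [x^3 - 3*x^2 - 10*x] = 3*x^2 - 6*x - 10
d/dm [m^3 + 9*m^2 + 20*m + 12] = 3*m^2 + 18*m + 20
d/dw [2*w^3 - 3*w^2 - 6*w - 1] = 6*w^2 - 6*w - 6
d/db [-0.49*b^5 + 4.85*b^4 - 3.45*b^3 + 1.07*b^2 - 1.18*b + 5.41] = -2.45*b^4 + 19.4*b^3 - 10.35*b^2 + 2.14*b - 1.18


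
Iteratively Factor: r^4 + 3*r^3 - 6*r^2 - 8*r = (r)*(r^3 + 3*r^2 - 6*r - 8) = r*(r - 2)*(r^2 + 5*r + 4) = r*(r - 2)*(r + 4)*(r + 1)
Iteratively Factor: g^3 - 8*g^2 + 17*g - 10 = (g - 1)*(g^2 - 7*g + 10) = (g - 5)*(g - 1)*(g - 2)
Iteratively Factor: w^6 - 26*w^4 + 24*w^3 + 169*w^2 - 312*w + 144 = (w - 3)*(w^5 + 3*w^4 - 17*w^3 - 27*w^2 + 88*w - 48) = (w - 3)*(w - 1)*(w^4 + 4*w^3 - 13*w^2 - 40*w + 48) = (w - 3)*(w - 1)^2*(w^3 + 5*w^2 - 8*w - 48) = (w - 3)*(w - 1)^2*(w + 4)*(w^2 + w - 12) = (w - 3)^2*(w - 1)^2*(w + 4)*(w + 4)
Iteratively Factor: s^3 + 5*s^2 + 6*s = (s)*(s^2 + 5*s + 6) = s*(s + 2)*(s + 3)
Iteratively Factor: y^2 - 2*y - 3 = (y + 1)*(y - 3)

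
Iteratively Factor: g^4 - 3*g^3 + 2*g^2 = (g)*(g^3 - 3*g^2 + 2*g) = g*(g - 2)*(g^2 - g) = g*(g - 2)*(g - 1)*(g)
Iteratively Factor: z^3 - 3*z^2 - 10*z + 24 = (z + 3)*(z^2 - 6*z + 8) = (z - 4)*(z + 3)*(z - 2)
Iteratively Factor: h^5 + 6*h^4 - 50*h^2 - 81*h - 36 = (h + 3)*(h^4 + 3*h^3 - 9*h^2 - 23*h - 12) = (h + 1)*(h + 3)*(h^3 + 2*h^2 - 11*h - 12) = (h - 3)*(h + 1)*(h + 3)*(h^2 + 5*h + 4) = (h - 3)*(h + 1)*(h + 3)*(h + 4)*(h + 1)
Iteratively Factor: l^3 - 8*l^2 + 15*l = (l - 5)*(l^2 - 3*l) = (l - 5)*(l - 3)*(l)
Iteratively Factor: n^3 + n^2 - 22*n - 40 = (n + 2)*(n^2 - n - 20) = (n + 2)*(n + 4)*(n - 5)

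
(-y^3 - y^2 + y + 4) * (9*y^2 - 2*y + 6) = -9*y^5 - 7*y^4 + 5*y^3 + 28*y^2 - 2*y + 24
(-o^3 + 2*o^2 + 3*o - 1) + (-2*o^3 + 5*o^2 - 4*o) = -3*o^3 + 7*o^2 - o - 1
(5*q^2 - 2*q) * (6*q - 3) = 30*q^3 - 27*q^2 + 6*q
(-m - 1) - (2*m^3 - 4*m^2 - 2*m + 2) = -2*m^3 + 4*m^2 + m - 3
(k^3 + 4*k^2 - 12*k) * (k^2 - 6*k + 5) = k^5 - 2*k^4 - 31*k^3 + 92*k^2 - 60*k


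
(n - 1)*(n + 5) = n^2 + 4*n - 5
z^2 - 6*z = z*(z - 6)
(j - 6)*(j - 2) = j^2 - 8*j + 12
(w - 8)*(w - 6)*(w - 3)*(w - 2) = w^4 - 19*w^3 + 124*w^2 - 324*w + 288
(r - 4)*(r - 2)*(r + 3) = r^3 - 3*r^2 - 10*r + 24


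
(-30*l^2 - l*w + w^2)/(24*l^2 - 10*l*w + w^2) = (5*l + w)/(-4*l + w)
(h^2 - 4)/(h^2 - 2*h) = (h + 2)/h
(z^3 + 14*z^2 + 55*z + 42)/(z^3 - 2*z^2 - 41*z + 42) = (z^2 + 8*z + 7)/(z^2 - 8*z + 7)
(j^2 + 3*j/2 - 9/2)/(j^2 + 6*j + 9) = (j - 3/2)/(j + 3)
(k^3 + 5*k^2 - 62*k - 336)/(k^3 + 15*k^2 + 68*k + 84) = (k - 8)/(k + 2)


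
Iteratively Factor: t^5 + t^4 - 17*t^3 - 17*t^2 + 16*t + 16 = (t + 1)*(t^4 - 17*t^2 + 16) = (t - 4)*(t + 1)*(t^3 + 4*t^2 - t - 4) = (t - 4)*(t + 1)^2*(t^2 + 3*t - 4) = (t - 4)*(t - 1)*(t + 1)^2*(t + 4)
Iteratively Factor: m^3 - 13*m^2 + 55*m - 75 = (m - 3)*(m^2 - 10*m + 25) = (m - 5)*(m - 3)*(m - 5)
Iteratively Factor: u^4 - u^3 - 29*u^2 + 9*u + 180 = (u - 3)*(u^3 + 2*u^2 - 23*u - 60) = (u - 3)*(u + 3)*(u^2 - u - 20) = (u - 3)*(u + 3)*(u + 4)*(u - 5)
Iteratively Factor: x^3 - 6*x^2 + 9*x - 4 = (x - 1)*(x^2 - 5*x + 4) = (x - 4)*(x - 1)*(x - 1)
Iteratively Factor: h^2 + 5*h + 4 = (h + 1)*(h + 4)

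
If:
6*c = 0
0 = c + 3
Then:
No Solution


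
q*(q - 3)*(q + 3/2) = q^3 - 3*q^2/2 - 9*q/2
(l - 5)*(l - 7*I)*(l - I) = l^3 - 5*l^2 - 8*I*l^2 - 7*l + 40*I*l + 35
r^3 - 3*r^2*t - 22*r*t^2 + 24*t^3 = (r - 6*t)*(r - t)*(r + 4*t)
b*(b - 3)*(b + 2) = b^3 - b^2 - 6*b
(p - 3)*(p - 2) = p^2 - 5*p + 6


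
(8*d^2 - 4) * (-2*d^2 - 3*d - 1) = -16*d^4 - 24*d^3 + 12*d + 4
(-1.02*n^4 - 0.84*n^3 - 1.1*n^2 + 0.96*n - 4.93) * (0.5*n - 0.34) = -0.51*n^5 - 0.0731999999999999*n^4 - 0.2644*n^3 + 0.854*n^2 - 2.7914*n + 1.6762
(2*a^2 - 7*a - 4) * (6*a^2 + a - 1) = 12*a^4 - 40*a^3 - 33*a^2 + 3*a + 4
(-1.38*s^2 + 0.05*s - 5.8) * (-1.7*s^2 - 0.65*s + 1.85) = 2.346*s^4 + 0.812*s^3 + 7.2745*s^2 + 3.8625*s - 10.73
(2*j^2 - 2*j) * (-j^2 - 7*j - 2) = -2*j^4 - 12*j^3 + 10*j^2 + 4*j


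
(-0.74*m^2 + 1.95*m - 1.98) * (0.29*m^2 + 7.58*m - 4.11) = -0.2146*m^4 - 5.0437*m^3 + 17.2482*m^2 - 23.0229*m + 8.1378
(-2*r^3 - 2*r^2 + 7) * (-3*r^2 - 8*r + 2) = 6*r^5 + 22*r^4 + 12*r^3 - 25*r^2 - 56*r + 14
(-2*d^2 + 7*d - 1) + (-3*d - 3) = -2*d^2 + 4*d - 4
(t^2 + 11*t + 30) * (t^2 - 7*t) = t^4 + 4*t^3 - 47*t^2 - 210*t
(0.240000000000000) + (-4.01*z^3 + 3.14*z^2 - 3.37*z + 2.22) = -4.01*z^3 + 3.14*z^2 - 3.37*z + 2.46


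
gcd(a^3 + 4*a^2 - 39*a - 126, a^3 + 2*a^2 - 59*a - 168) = a^2 + 10*a + 21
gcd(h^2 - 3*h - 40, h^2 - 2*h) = 1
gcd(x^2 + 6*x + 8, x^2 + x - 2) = x + 2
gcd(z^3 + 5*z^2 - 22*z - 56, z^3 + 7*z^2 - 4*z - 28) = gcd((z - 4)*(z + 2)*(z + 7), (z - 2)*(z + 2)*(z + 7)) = z^2 + 9*z + 14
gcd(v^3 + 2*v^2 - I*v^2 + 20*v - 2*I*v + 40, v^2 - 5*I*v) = v - 5*I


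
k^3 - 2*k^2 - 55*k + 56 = (k - 8)*(k - 1)*(k + 7)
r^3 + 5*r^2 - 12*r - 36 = (r - 3)*(r + 2)*(r + 6)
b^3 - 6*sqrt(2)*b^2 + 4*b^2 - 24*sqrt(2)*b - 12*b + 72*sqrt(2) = (b - 2)*(b + 6)*(b - 6*sqrt(2))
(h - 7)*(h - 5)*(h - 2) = h^3 - 14*h^2 + 59*h - 70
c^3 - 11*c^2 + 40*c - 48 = (c - 4)^2*(c - 3)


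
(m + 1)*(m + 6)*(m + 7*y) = m^3 + 7*m^2*y + 7*m^2 + 49*m*y + 6*m + 42*y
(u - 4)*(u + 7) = u^2 + 3*u - 28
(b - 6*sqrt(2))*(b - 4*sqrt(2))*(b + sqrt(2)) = b^3 - 9*sqrt(2)*b^2 + 28*b + 48*sqrt(2)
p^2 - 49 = (p - 7)*(p + 7)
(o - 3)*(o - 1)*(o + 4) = o^3 - 13*o + 12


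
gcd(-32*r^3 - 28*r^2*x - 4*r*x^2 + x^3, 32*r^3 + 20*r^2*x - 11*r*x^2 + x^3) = -8*r + x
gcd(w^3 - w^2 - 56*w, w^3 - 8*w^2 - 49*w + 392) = w^2 - w - 56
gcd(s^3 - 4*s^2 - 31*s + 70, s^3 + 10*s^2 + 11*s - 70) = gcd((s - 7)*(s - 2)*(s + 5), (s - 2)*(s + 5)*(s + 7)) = s^2 + 3*s - 10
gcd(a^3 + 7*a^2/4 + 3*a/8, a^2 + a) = a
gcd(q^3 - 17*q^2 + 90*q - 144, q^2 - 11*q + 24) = q^2 - 11*q + 24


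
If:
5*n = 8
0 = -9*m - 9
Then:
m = -1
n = 8/5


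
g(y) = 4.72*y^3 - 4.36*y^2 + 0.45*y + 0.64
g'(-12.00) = 2144.13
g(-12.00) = -8788.76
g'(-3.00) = 154.05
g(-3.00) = -167.39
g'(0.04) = 0.12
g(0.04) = 0.65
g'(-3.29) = 182.41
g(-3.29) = -216.12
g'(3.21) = 118.36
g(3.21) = 113.28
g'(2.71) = 80.81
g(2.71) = 63.78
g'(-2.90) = 144.82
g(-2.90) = -152.45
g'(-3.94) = 254.62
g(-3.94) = -357.51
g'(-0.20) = 2.76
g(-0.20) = 0.34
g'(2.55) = 70.29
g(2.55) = 51.70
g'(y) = 14.16*y^2 - 8.72*y + 0.45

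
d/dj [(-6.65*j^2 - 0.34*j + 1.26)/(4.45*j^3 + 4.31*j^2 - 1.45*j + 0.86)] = (29.5925*j^4 + 3.026*j^3 - 5.7131*j^2 - 22.2992*j + 1.5346)/(19.8025*j^6 + 38.359*j^5 + 5.6711*j^4 - 4.845*j^3 + 9.5157*j^2 - 2.494*j + 0.7396)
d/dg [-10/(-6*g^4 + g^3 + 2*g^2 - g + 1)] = 10*(-24*g^3 + 3*g^2 + 4*g - 1)/(-6*g^4 + g^3 + 2*g^2 - g + 1)^2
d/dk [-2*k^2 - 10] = -4*k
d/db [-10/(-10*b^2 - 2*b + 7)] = 20*(-10*b - 1)/(10*b^2 + 2*b - 7)^2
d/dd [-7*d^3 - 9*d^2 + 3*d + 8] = -21*d^2 - 18*d + 3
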